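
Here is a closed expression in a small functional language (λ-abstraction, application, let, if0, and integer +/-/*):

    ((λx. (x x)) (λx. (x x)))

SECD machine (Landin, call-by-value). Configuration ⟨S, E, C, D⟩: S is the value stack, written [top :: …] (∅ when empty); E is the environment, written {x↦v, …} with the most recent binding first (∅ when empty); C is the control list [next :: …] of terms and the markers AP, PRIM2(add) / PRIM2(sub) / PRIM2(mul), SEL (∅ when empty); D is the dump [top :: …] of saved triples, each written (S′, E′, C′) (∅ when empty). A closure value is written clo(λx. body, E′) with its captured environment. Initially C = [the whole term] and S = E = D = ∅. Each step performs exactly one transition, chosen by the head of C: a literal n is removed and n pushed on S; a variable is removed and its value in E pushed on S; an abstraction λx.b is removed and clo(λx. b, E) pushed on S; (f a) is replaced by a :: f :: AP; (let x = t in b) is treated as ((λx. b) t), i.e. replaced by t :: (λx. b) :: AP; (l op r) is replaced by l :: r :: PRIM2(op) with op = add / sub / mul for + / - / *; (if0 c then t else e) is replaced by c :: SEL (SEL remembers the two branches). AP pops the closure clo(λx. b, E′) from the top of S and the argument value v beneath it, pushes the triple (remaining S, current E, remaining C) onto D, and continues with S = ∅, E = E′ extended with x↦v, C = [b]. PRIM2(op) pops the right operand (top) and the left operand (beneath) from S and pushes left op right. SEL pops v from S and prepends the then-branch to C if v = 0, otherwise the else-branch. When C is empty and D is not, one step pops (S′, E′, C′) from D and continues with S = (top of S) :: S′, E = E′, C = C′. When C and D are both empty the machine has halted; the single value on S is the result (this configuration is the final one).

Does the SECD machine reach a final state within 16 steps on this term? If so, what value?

step 0: <S=∅, E=∅, C=[((λx. (x x)) (λx. (x x)))], D=∅>
step 1: <S=∅, E=∅, C=[(λx. (x x)) :: (λx. (x x)) :: AP], D=∅>
step 2: <S=[clo(λx. (x x), ∅)], E=∅, C=[(λx. (x x)) :: AP], D=∅>
step 3: <S=[clo(λx. (x x), ∅) :: clo(λx. (x x), ∅)], E=∅, C=[AP], D=∅>
step 4: <S=∅, E={x↦clo(λx. (x x), ∅)}, C=[(x x)], D=[(∅, ∅, ∅)]>
step 5: <S=∅, E={x↦clo(λx. (x x), ∅)}, C=[x :: x :: AP], D=[(∅, ∅, ∅)]>
step 6: <S=[clo(λx. (x x), ∅)], E={x↦clo(λx. (x x), ∅)}, C=[x :: AP], D=[(∅, ∅, ∅)]>
step 7: <S=[clo(λx. (x x), ∅) :: clo(λx. (x x), ∅)], E={x↦clo(λx. (x x), ∅)}, C=[AP], D=[(∅, ∅, ∅)]>
step 8: <S=∅, E={x↦clo(λx. (x x), ∅)}, C=[(x x)], D=[(∅, {x↦clo(λx. (x x), ∅)}, ∅) :: (∅, ∅, ∅)]>
step 9: <S=∅, E={x↦clo(λx. (x x), ∅)}, C=[x :: x :: AP], D=[(∅, {x↦clo(λx. (x x), ∅)}, ∅) :: (∅, ∅, ∅)]>
step 10: <S=[clo(λx. (x x), ∅)], E={x↦clo(λx. (x x), ∅)}, C=[x :: AP], D=[(∅, {x↦clo(λx. (x x), ∅)}, ∅) :: (∅, ∅, ∅)]>
step 11: <S=[clo(λx. (x x), ∅) :: clo(λx. (x x), ∅)], E={x↦clo(λx. (x x), ∅)}, C=[AP], D=[(∅, {x↦clo(λx. (x x), ∅)}, ∅) :: (∅, ∅, ∅)]>
step 12: <S=∅, E={x↦clo(λx. (x x), ∅)}, C=[(x x)], D=[(∅, {x↦clo(λx. (x x), ∅)}, ∅) :: (∅, {x↦clo(λx. (x x), ∅)}, ∅) :: (∅, ∅, ∅)]>
step 13: <S=∅, E={x↦clo(λx. (x x), ∅)}, C=[x :: x :: AP], D=[(∅, {x↦clo(λx. (x x), ∅)}, ∅) :: (∅, {x↦clo(λx. (x x), ∅)}, ∅) :: (∅, ∅, ∅)]>
step 14: <S=[clo(λx. (x x), ∅)], E={x↦clo(λx. (x x), ∅)}, C=[x :: AP], D=[(∅, {x↦clo(λx. (x x), ∅)}, ∅) :: (∅, {x↦clo(λx. (x x), ∅)}, ∅) :: (∅, ∅, ∅)]>
step 15: <S=[clo(λx. (x x), ∅) :: clo(λx. (x x), ∅)], E={x↦clo(λx. (x x), ∅)}, C=[AP], D=[(∅, {x↦clo(λx. (x x), ∅)}, ∅) :: (∅, {x↦clo(λx. (x x), ∅)}, ∅) :: (∅, ∅, ∅)]>
step 16: <S=∅, E={x↦clo(λx. (x x), ∅)}, C=[(x x)], D=[(∅, {x↦clo(λx. (x x), ∅)}, ∅) :: (∅, {x↦clo(λx. (x x), ∅)}, ∅) :: (∅, {x↦clo(λx. (x x), ∅)}, ∅) :: (∅, ∅, ∅)]>
→ 16 transitions taken and the configuration is still not final: no result within 16 steps

Answer: DIVERGES (no final state within 16 steps)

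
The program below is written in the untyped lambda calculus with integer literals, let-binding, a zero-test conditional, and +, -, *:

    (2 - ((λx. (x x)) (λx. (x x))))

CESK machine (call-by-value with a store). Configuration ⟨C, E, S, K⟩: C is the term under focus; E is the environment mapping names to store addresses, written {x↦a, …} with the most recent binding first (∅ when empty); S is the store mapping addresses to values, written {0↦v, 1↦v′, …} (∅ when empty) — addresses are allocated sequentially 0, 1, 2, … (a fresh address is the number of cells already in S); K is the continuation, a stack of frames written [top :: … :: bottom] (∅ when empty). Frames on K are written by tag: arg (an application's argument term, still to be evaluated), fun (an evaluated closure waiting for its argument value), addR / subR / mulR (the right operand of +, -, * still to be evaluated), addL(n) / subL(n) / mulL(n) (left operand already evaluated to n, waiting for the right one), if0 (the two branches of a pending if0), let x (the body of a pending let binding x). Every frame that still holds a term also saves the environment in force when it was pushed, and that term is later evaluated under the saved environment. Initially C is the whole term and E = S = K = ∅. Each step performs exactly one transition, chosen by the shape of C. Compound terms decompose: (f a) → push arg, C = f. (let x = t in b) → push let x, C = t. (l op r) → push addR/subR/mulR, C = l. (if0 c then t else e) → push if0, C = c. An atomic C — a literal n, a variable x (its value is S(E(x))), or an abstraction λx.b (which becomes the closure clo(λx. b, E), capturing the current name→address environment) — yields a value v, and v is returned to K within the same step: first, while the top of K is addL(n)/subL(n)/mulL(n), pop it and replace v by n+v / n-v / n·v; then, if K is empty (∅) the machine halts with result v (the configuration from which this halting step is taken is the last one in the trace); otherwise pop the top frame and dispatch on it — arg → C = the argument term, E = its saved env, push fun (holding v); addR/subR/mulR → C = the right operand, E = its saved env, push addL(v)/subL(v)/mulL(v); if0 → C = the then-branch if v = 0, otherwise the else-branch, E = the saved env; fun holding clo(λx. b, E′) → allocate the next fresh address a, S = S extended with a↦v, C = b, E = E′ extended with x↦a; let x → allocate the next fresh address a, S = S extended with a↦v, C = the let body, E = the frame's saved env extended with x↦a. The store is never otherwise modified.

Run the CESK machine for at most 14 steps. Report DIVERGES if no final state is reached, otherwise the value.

[0] <C=(2 - ((λx. (x x)) (λx. (x x)))), E=∅, S=∅, K=∅>
[1] <C=2, E=∅, S=∅, K=[subR]>
[2] <C=((λx. (x x)) (λx. (x x))), E=∅, S=∅, K=[subL(2)]>
[3] <C=(λx. (x x)), E=∅, S=∅, K=[arg :: subL(2)]>
[4] <C=(λx. (x x)), E=∅, S=∅, K=[fun :: subL(2)]>
[5] <C=(x x), E={x↦0}, S={0↦clo(λx. (x x), ∅)}, K=[subL(2)]>
[6] <C=x, E={x↦0}, S={0↦clo(λx. (x x), ∅)}, K=[arg :: subL(2)]>
[7] <C=x, E={x↦0}, S={0↦clo(λx. (x x), ∅)}, K=[fun :: subL(2)]>
[8] <C=(x x), E={x↦1}, S={0↦clo(λx. (x x), ∅), 1↦clo(λx. (x x), ∅)}, K=[subL(2)]>
[9] <C=x, E={x↦1}, S={0↦clo(λx. (x x), ∅), 1↦clo(λx. (x x), ∅)}, K=[arg :: subL(2)]>
[10] <C=x, E={x↦1}, S={0↦clo(λx. (x x), ∅), 1↦clo(λx. (x x), ∅)}, K=[fun :: subL(2)]>
[11] <C=(x x), E={x↦2}, S={0↦clo(λx. (x x), ∅), 1↦clo(λx. (x x), ∅), 2↦clo(λx. (x x), ∅)}, K=[subL(2)]>
[12] <C=x, E={x↦2}, S={0↦clo(λx. (x x), ∅), 1↦clo(λx. (x x), ∅), 2↦clo(λx. (x x), ∅)}, K=[arg :: subL(2)]>
[13] <C=x, E={x↦2}, S={0↦clo(λx. (x x), ∅), 1↦clo(λx. (x x), ∅), 2↦clo(λx. (x x), ∅)}, K=[fun :: subL(2)]>
[14] <C=(x x), E={x↦3}, S={0↦clo(λx. (x x), ∅), 1↦clo(λx. (x x), ∅), 2↦clo(λx. (x x), ∅), 3↦clo(λx. (x x), ∅)}, K=[subL(2)]>
→ 14 transitions taken and the configuration is still not final: no result within 14 steps

Answer: DIVERGES (no final state within 14 steps)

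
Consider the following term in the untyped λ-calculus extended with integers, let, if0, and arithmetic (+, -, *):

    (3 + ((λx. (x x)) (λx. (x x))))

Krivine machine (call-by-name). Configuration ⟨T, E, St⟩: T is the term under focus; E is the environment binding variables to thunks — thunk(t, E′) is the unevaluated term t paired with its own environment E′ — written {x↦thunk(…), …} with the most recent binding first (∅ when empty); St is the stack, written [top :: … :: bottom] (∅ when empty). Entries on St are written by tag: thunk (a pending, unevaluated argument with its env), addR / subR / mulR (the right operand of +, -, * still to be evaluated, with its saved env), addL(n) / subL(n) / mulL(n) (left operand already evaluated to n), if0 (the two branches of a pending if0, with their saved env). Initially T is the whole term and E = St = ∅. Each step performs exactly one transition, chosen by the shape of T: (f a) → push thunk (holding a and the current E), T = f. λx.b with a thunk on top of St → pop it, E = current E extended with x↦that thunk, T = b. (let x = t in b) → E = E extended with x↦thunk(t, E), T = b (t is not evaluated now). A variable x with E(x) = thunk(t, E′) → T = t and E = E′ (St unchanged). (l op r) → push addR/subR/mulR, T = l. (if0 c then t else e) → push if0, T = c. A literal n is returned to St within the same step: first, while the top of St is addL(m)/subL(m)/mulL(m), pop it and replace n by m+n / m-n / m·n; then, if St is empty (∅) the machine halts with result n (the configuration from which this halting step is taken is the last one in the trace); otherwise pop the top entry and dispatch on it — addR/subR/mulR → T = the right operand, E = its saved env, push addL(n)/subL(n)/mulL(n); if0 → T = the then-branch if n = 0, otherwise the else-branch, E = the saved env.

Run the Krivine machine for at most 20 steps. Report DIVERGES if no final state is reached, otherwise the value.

step 0: ⟨T=(3 + ((λx. (x x)) (λx. (x x)))); E=∅; St=∅⟩
step 1: ⟨T=3; E=∅; St=[addR]⟩
step 2: ⟨T=((λx. (x x)) (λx. (x x))); E=∅; St=[addL(3)]⟩
step 3: ⟨T=(λx. (x x)); E=∅; St=[thunk :: addL(3)]⟩
step 4: ⟨T=(x x); E={x↦thunk((λx. (x x)), ∅)}; St=[addL(3)]⟩
step 5: ⟨T=x; E={x↦thunk((λx. (x x)), ∅)}; St=[thunk :: addL(3)]⟩
step 6: ⟨T=(λx. (x x)); E=∅; St=[thunk :: addL(3)]⟩
step 7: ⟨T=(x x); E={x↦thunk(x, {x↦thunk((λx. (x x)), ∅)})}; St=[addL(3)]⟩
step 8: ⟨T=x; E={x↦thunk(x, {x↦thunk((λx. (x x)), ∅)})}; St=[thunk :: addL(3)]⟩
step 9: ⟨T=x; E={x↦thunk((λx. (x x)), ∅)}; St=[thunk :: addL(3)]⟩
step 10: ⟨T=(λx. (x x)); E=∅; St=[thunk :: addL(3)]⟩
step 11: ⟨T=(x x); E={x↦thunk(x, {x↦thunk(x, {x↦thunk((λx. (x x)), ∅)})})}; St=[addL(3)]⟩
step 12: ⟨T=x; E={x↦thunk(x, {x↦thunk(x, {x↦thunk((λx. (x x)), ∅)})})}; St=[thunk :: addL(3)]⟩
step 13: ⟨T=x; E={x↦thunk(x, {x↦thunk((λx. (x x)), ∅)})}; St=[thunk :: addL(3)]⟩
step 14: ⟨T=x; E={x↦thunk((λx. (x x)), ∅)}; St=[thunk :: addL(3)]⟩
step 15: ⟨T=(λx. (x x)); E=∅; St=[thunk :: addL(3)]⟩
step 16: ⟨T=(x x); E={x↦thunk(x, {x↦thunk(x, {x↦thunk(x, {x↦thunk((λx. (x x)), ∅)})})})}; St=[addL(3)]⟩
step 17: ⟨T=x; E={x↦thunk(x, {x↦thunk(x, {x↦thunk(x, {x↦thunk((λx. (x x)), ∅)})})})}; St=[thunk :: addL(3)]⟩
step 18: ⟨T=x; E={x↦thunk(x, {x↦thunk(x, {x↦thunk((λx. (x x)), ∅)})})}; St=[thunk :: addL(3)]⟩
step 19: ⟨T=x; E={x↦thunk(x, {x↦thunk((λx. (x x)), ∅)})}; St=[thunk :: addL(3)]⟩
step 20: ⟨T=x; E={x↦thunk((λx. (x x)), ∅)}; St=[thunk :: addL(3)]⟩
→ 20 transitions taken and the configuration is still not final: no result within 20 steps

Answer: DIVERGES (no final state within 20 steps)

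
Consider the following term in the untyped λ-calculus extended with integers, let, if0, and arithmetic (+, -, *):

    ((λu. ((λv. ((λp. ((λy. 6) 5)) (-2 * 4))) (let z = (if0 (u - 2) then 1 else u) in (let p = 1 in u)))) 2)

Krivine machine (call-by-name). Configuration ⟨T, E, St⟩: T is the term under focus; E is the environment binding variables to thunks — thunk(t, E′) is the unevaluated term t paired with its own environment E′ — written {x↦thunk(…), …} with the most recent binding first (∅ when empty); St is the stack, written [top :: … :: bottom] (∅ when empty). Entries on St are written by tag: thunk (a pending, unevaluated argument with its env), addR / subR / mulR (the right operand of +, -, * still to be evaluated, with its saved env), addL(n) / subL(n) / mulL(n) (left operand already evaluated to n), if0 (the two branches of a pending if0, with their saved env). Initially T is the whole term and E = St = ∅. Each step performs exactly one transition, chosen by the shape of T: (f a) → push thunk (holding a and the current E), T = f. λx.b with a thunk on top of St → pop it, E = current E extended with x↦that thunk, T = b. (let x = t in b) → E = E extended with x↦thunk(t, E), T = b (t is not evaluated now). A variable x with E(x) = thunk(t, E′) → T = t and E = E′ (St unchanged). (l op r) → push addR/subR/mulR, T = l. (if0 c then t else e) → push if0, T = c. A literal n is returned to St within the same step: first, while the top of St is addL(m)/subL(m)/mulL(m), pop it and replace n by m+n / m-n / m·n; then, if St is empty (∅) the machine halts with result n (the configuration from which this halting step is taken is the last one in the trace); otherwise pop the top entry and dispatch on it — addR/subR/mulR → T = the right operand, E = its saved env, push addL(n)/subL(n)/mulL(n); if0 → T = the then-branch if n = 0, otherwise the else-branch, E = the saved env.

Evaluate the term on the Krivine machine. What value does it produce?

Answer: 6

Machine steps:
step 0: <T=((λu. ((λv. ((λp. ((λy. 6) 5)) (-2 * 4))) (let z = (if0 (u - 2) then 1 else u) in (let p = 1 in u)))) 2), E=∅, St=∅>
step 1: <T=(λu. ((λv. ((λp. ((λy. 6) 5)) (-2 * 4))) (let z = (if0 (u - 2) then 1 else u) in (let p = 1 in u)))), E=∅, St=[thunk]>
step 2: <T=((λv. ((λp. ((λy. 6) 5)) (-2 * 4))) (let z = (if0 (u - 2) then 1 else u) in (let p = 1 in u))), E={u↦thunk(2, ∅)}, St=∅>
step 3: <T=(λv. ((λp. ((λy. 6) 5)) (-2 * 4))), E={u↦thunk(2, ∅)}, St=[thunk]>
step 4: <T=((λp. ((λy. 6) 5)) (-2 * 4)), E={v↦thunk((let z = (if0 (u - 2) then 1 else u) in (let p = 1 in u)), {u↦thunk(2, ∅)}), u↦thunk(2, ∅)}, St=∅>
step 5: <T=(λp. ((λy. 6) 5)), E={v↦thunk((let z = (if0 (u - 2) then 1 else u) in (let p = 1 in u)), {u↦thunk(2, ∅)}), u↦thunk(2, ∅)}, St=[thunk]>
step 6: <T=((λy. 6) 5), E={p↦thunk((-2 * 4), {v↦thunk((let z = (if0 (u - 2) then 1 else u) in (let p = 1 in u)), {u↦thunk(2, ∅)}), u↦thunk(2, ∅)}), v↦thunk((let z = (if0 (u - 2) then 1 else u) in (let p = 1 in u)), {u↦thunk(2, ∅)}), u↦thunk(2, ∅)}, St=∅>
step 7: <T=(λy. 6), E={p↦thunk((-2 * 4), {v↦thunk((let z = (if0 (u - 2) then 1 else u) in (let p = 1 in u)), {u↦thunk(2, ∅)}), u↦thunk(2, ∅)}), v↦thunk((let z = (if0 (u - 2) then 1 else u) in (let p = 1 in u)), {u↦thunk(2, ∅)}), u↦thunk(2, ∅)}, St=[thunk]>
step 8: <T=6, E={y↦thunk(5, {p↦thunk((-2 * 4), {v↦thunk((let z = (if0 (u - 2) then 1 else u) in (let p = 1 in u)), {u↦thunk(2, ∅)}), u↦thunk(2, ∅)}), v↦thunk((let z = (if0 (u - 2) then 1 else u) in (let p = 1 in u)), {u↦thunk(2, ∅)}), u↦thunk(2, ∅)}), p↦thunk((-2 * 4), {v↦thunk((let z = (if0 (u - 2) then 1 else u) in (let p = 1 in u)), {u↦thunk(2, ∅)}), u↦thunk(2, ∅)}), v↦thunk((let z = (if0 (u - 2) then 1 else u) in (let p = 1 in u)), {u↦thunk(2, ∅)}), u↦thunk(2, ∅)}, St=∅>
→ final value 6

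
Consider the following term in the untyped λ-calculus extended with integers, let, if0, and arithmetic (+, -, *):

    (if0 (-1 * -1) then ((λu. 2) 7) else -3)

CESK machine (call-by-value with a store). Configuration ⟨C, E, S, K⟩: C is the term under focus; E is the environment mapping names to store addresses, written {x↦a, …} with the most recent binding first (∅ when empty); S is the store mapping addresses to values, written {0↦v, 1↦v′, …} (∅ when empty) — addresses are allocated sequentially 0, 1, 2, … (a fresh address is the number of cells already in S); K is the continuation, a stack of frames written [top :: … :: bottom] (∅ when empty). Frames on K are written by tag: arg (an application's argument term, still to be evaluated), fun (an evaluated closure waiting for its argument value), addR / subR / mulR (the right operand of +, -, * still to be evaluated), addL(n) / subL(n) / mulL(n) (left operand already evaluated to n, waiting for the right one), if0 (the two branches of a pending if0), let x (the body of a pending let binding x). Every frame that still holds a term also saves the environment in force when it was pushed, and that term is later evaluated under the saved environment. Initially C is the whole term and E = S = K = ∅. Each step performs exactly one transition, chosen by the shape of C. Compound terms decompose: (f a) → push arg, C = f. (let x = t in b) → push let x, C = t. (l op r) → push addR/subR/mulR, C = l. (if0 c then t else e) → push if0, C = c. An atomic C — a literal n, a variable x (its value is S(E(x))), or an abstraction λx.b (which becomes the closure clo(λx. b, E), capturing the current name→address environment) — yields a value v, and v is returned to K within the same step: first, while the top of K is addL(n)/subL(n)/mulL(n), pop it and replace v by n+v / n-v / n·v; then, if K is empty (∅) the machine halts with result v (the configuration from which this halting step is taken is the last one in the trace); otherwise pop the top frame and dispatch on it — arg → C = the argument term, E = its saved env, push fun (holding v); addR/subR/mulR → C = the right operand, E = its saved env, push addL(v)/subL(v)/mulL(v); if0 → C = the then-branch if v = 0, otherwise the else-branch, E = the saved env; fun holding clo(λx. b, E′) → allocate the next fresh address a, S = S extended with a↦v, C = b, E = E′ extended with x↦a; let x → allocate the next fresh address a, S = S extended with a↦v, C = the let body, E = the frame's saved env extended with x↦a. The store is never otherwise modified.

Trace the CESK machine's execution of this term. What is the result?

Answer: -3

Derivation:
step 0: [C=(if0 (-1 * -1) then ((λu. 2) 7) else -3) | E=∅ | S=∅ | K=∅]
step 1: [C=(-1 * -1) | E=∅ | S=∅ | K=[if0]]
step 2: [C=-1 | E=∅ | S=∅ | K=[mulR :: if0]]
step 3: [C=-1 | E=∅ | S=∅ | K=[mulL(-1) :: if0]]
step 4: [C=-3 | E=∅ | S=∅ | K=∅]
→ final value -3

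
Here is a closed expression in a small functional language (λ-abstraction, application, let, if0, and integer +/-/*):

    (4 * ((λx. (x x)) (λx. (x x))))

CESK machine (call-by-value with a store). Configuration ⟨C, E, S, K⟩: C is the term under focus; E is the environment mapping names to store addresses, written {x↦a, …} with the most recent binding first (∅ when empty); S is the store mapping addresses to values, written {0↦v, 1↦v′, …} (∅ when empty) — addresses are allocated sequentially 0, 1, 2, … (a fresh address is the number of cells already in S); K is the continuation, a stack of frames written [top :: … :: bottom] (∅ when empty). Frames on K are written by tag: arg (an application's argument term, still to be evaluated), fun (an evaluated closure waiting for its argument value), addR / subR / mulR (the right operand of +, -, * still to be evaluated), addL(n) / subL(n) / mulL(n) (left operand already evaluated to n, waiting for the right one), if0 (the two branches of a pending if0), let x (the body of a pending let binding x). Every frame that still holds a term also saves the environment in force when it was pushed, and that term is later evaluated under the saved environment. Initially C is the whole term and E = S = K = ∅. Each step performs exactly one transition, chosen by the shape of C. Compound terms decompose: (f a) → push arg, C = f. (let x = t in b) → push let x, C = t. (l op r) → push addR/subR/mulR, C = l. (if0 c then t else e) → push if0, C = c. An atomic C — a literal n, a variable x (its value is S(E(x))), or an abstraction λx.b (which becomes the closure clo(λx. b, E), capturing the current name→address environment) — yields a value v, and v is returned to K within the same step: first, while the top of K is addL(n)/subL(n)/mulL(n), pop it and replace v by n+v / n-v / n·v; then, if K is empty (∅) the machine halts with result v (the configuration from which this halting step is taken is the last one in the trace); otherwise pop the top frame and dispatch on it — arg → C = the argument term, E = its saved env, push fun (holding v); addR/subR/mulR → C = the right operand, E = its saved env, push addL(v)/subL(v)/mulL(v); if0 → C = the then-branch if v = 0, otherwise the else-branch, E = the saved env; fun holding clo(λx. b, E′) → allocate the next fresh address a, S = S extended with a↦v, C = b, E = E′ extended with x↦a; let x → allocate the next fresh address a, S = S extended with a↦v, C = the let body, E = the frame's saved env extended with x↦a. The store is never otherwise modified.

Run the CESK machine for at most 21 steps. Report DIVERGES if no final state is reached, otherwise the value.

0. [C=(4 * ((λx. (x x)) (λx. (x x)))) | E=∅ | S=∅ | K=∅]
1. [C=4 | E=∅ | S=∅ | K=[mulR]]
2. [C=((λx. (x x)) (λx. (x x))) | E=∅ | S=∅ | K=[mulL(4)]]
3. [C=(λx. (x x)) | E=∅ | S=∅ | K=[arg :: mulL(4)]]
4. [C=(λx. (x x)) | E=∅ | S=∅ | K=[fun :: mulL(4)]]
5. [C=(x x) | E={x↦0} | S={0↦clo(λx. (x x), ∅)} | K=[mulL(4)]]
6. [C=x | E={x↦0} | S={0↦clo(λx. (x x), ∅)} | K=[arg :: mulL(4)]]
7. [C=x | E={x↦0} | S={0↦clo(λx. (x x), ∅)} | K=[fun :: mulL(4)]]
8. [C=(x x) | E={x↦1} | S={0↦clo(λx. (x x), ∅), 1↦clo(λx. (x x), ∅)} | K=[mulL(4)]]
9. [C=x | E={x↦1} | S={0↦clo(λx. (x x), ∅), 1↦clo(λx. (x x), ∅)} | K=[arg :: mulL(4)]]
10. [C=x | E={x↦1} | S={0↦clo(λx. (x x), ∅), 1↦clo(λx. (x x), ∅)} | K=[fun :: mulL(4)]]
11. [C=(x x) | E={x↦2} | S={0↦clo(λx. (x x), ∅), 1↦clo(λx. (x x), ∅), 2↦clo(λx. (x x), ∅)} | K=[mulL(4)]]
12. [C=x | E={x↦2} | S={0↦clo(λx. (x x), ∅), 1↦clo(λx. (x x), ∅), 2↦clo(λx. (x x), ∅)} | K=[arg :: mulL(4)]]
13. [C=x | E={x↦2} | S={0↦clo(λx. (x x), ∅), 1↦clo(λx. (x x), ∅), 2↦clo(λx. (x x), ∅)} | K=[fun :: mulL(4)]]
14. [C=(x x) | E={x↦3} | S={0↦clo(λx. (x x), ∅), 1↦clo(λx. (x x), ∅), 2↦clo(λx. (x x), ∅), 3↦clo(λx. (x x), ∅)} | K=[mulL(4)]]
15. [C=x | E={x↦3} | S={0↦clo(λx. (x x), ∅), 1↦clo(λx. (x x), ∅), 2↦clo(λx. (x x), ∅), 3↦clo(λx. (x x), ∅)} | K=[arg :: mulL(4)]]
16. [C=x | E={x↦3} | S={0↦clo(λx. (x x), ∅), 1↦clo(λx. (x x), ∅), 2↦clo(λx. (x x), ∅), 3↦clo(λx. (x x), ∅)} | K=[fun :: mulL(4)]]
17. [C=(x x) | E={x↦4} | S={0↦clo(λx. (x x), ∅), 1↦clo(λx. (x x), ∅), 2↦clo(λx. (x x), ∅), 3↦clo(λx. (x x), ∅), 4↦clo(λx. (x x), ∅)} | K=[mulL(4)]]
18. [C=x | E={x↦4} | S={0↦clo(λx. (x x), ∅), 1↦clo(λx. (x x), ∅), 2↦clo(λx. (x x), ∅), 3↦clo(λx. (x x), ∅), 4↦clo(λx. (x x), ∅)} | K=[arg :: mulL(4)]]
19. [C=x | E={x↦4} | S={0↦clo(λx. (x x), ∅), 1↦clo(λx. (x x), ∅), 2↦clo(λx. (x x), ∅), 3↦clo(λx. (x x), ∅), 4↦clo(λx. (x x), ∅)} | K=[fun :: mulL(4)]]
20. [C=(x x) | E={x↦5} | S={0↦clo(λx. (x x), ∅), 1↦clo(λx. (x x), ∅), 2↦clo(λx. (x x), ∅), 3↦clo(λx. (x x), ∅), 4↦clo(λx. (x x), ∅), 5↦clo(λx. (x x), ∅)} | K=[mulL(4)]]
21. [C=x | E={x↦5} | S={0↦clo(λx. (x x), ∅), 1↦clo(λx. (x x), ∅), 2↦clo(λx. (x x), ∅), 3↦clo(λx. (x x), ∅), 4↦clo(λx. (x x), ∅), 5↦clo(λx. (x x), ∅)} | K=[arg :: mulL(4)]]
→ 21 transitions taken and the configuration is still not final: no result within 21 steps

Answer: DIVERGES (no final state within 21 steps)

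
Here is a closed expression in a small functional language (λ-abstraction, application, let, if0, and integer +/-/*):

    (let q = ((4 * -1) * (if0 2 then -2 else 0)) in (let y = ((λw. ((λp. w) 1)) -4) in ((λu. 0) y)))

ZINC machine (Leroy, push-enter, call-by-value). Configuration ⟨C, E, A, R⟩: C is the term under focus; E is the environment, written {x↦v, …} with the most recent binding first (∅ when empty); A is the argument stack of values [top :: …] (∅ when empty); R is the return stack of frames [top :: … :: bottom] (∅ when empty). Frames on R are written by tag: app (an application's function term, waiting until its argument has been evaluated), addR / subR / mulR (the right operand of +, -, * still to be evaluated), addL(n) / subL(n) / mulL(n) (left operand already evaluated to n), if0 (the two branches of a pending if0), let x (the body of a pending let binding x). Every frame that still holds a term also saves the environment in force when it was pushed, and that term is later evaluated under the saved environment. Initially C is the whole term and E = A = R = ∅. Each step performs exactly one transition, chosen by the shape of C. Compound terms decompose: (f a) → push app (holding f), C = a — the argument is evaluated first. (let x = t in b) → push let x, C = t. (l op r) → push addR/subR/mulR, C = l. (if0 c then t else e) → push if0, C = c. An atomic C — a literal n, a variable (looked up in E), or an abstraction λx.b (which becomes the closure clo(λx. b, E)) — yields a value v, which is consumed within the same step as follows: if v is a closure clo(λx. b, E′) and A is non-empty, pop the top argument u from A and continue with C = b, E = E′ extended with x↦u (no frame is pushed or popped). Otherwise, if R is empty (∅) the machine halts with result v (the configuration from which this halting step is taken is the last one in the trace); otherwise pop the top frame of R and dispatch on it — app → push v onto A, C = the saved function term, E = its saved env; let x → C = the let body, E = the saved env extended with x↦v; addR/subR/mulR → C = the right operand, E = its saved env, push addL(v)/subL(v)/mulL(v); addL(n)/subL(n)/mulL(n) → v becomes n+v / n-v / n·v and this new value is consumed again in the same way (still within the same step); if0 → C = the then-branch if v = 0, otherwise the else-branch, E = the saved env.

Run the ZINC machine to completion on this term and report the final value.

Answer: 0

Derivation:
[0] [C=(let q = ((4 * -1) * (if0 2 then -2 else 0)) in (let y = ((λw. ((λp. w) 1)) -4) in ((λu. 0) y))) | E=∅ | A=∅ | R=∅]
[1] [C=((4 * -1) * (if0 2 then -2 else 0)) | E=∅ | A=∅ | R=[let q]]
[2] [C=(4 * -1) | E=∅ | A=∅ | R=[mulR :: let q]]
[3] [C=4 | E=∅ | A=∅ | R=[mulR :: mulR :: let q]]
[4] [C=-1 | E=∅ | A=∅ | R=[mulL(4) :: mulR :: let q]]
[5] [C=(if0 2 then -2 else 0) | E=∅ | A=∅ | R=[mulL(-4) :: let q]]
[6] [C=2 | E=∅ | A=∅ | R=[if0 :: mulL(-4) :: let q]]
[7] [C=0 | E=∅ | A=∅ | R=[mulL(-4) :: let q]]
[8] [C=(let y = ((λw. ((λp. w) 1)) -4) in ((λu. 0) y)) | E={q↦0} | A=∅ | R=∅]
[9] [C=((λw. ((λp. w) 1)) -4) | E={q↦0} | A=∅ | R=[let y]]
[10] [C=-4 | E={q↦0} | A=∅ | R=[app :: let y]]
[11] [C=(λw. ((λp. w) 1)) | E={q↦0} | A=[-4] | R=[let y]]
[12] [C=((λp. w) 1) | E={w↦-4, q↦0} | A=∅ | R=[let y]]
[13] [C=1 | E={w↦-4, q↦0} | A=∅ | R=[app :: let y]]
[14] [C=(λp. w) | E={w↦-4, q↦0} | A=[1] | R=[let y]]
[15] [C=w | E={p↦1, w↦-4, q↦0} | A=∅ | R=[let y]]
[16] [C=((λu. 0) y) | E={y↦-4, q↦0} | A=∅ | R=∅]
[17] [C=y | E={y↦-4, q↦0} | A=∅ | R=[app]]
[18] [C=(λu. 0) | E={y↦-4, q↦0} | A=[-4] | R=∅]
[19] [C=0 | E={u↦-4, y↦-4, q↦0} | A=∅ | R=∅]
→ final value 0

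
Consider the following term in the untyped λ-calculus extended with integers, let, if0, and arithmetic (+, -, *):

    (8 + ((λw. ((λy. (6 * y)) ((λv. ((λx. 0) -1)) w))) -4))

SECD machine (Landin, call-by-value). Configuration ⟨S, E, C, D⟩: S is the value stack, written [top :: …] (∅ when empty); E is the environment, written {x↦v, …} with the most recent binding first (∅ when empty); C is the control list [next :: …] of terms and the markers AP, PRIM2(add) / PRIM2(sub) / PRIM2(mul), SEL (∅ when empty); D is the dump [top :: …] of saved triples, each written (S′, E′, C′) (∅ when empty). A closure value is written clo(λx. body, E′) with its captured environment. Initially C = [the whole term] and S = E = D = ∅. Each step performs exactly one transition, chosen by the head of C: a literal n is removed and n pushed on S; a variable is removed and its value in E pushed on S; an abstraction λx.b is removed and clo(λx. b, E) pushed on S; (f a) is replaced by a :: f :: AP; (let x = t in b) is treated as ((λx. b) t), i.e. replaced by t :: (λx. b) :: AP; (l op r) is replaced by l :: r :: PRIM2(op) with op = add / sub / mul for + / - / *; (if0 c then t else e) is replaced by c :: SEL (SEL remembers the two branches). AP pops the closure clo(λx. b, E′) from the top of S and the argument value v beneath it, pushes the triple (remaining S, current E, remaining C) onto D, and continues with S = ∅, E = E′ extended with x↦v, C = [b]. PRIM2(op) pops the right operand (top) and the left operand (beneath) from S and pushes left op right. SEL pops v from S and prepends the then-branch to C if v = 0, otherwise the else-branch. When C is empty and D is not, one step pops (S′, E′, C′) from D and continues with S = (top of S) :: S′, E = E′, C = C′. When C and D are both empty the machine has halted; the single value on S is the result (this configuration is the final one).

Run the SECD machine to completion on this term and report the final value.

Answer: 8

Derivation:
[0] <S=∅, E=∅, C=[(8 + ((λw. ((λy. (6 * y)) ((λv. ((λx. 0) -1)) w))) -4))], D=∅>
[1] <S=∅, E=∅, C=[8 :: ((λw. ((λy. (6 * y)) ((λv. ((λx. 0) -1)) w))) -4) :: PRIM2(add)], D=∅>
[2] <S=[8], E=∅, C=[((λw. ((λy. (6 * y)) ((λv. ((λx. 0) -1)) w))) -4) :: PRIM2(add)], D=∅>
[3] <S=[8], E=∅, C=[-4 :: (λw. ((λy. (6 * y)) ((λv. ((λx. 0) -1)) w))) :: AP :: PRIM2(add)], D=∅>
[4] <S=[-4 :: 8], E=∅, C=[(λw. ((λy. (6 * y)) ((λv. ((λx. 0) -1)) w))) :: AP :: PRIM2(add)], D=∅>
[5] <S=[clo(λw. ((λy. (6 * y)) ((λv. ((λx. 0) -1)) w)), ∅) :: -4 :: 8], E=∅, C=[AP :: PRIM2(add)], D=∅>
[6] <S=∅, E={w↦-4}, C=[((λy. (6 * y)) ((λv. ((λx. 0) -1)) w))], D=[([8], ∅, [PRIM2(add)])]>
[7] <S=∅, E={w↦-4}, C=[((λv. ((λx. 0) -1)) w) :: (λy. (6 * y)) :: AP], D=[([8], ∅, [PRIM2(add)])]>
[8] <S=∅, E={w↦-4}, C=[w :: (λv. ((λx. 0) -1)) :: AP :: (λy. (6 * y)) :: AP], D=[([8], ∅, [PRIM2(add)])]>
[9] <S=[-4], E={w↦-4}, C=[(λv. ((λx. 0) -1)) :: AP :: (λy. (6 * y)) :: AP], D=[([8], ∅, [PRIM2(add)])]>
[10] <S=[clo(λv. ((λx. 0) -1), {w↦-4}) :: -4], E={w↦-4}, C=[AP :: (λy. (6 * y)) :: AP], D=[([8], ∅, [PRIM2(add)])]>
[11] <S=∅, E={v↦-4, w↦-4}, C=[((λx. 0) -1)], D=[(∅, {w↦-4}, [(λy. (6 * y)) :: AP]) :: ([8], ∅, [PRIM2(add)])]>
[12] <S=∅, E={v↦-4, w↦-4}, C=[-1 :: (λx. 0) :: AP], D=[(∅, {w↦-4}, [(λy. (6 * y)) :: AP]) :: ([8], ∅, [PRIM2(add)])]>
[13] <S=[-1], E={v↦-4, w↦-4}, C=[(λx. 0) :: AP], D=[(∅, {w↦-4}, [(λy. (6 * y)) :: AP]) :: ([8], ∅, [PRIM2(add)])]>
[14] <S=[clo(λx. 0, {v↦-4, w↦-4}) :: -1], E={v↦-4, w↦-4}, C=[AP], D=[(∅, {w↦-4}, [(λy. (6 * y)) :: AP]) :: ([8], ∅, [PRIM2(add)])]>
[15] <S=∅, E={x↦-1, v↦-4, w↦-4}, C=[0], D=[(∅, {v↦-4, w↦-4}, ∅) :: (∅, {w↦-4}, [(λy. (6 * y)) :: AP]) :: ([8], ∅, [PRIM2(add)])]>
[16] <S=[0], E={x↦-1, v↦-4, w↦-4}, C=∅, D=[(∅, {v↦-4, w↦-4}, ∅) :: (∅, {w↦-4}, [(λy. (6 * y)) :: AP]) :: ([8], ∅, [PRIM2(add)])]>
[17] <S=[0], E={v↦-4, w↦-4}, C=∅, D=[(∅, {w↦-4}, [(λy. (6 * y)) :: AP]) :: ([8], ∅, [PRIM2(add)])]>
[18] <S=[0], E={w↦-4}, C=[(λy. (6 * y)) :: AP], D=[([8], ∅, [PRIM2(add)])]>
[19] <S=[clo(λy. (6 * y), {w↦-4}) :: 0], E={w↦-4}, C=[AP], D=[([8], ∅, [PRIM2(add)])]>
[20] <S=∅, E={y↦0, w↦-4}, C=[(6 * y)], D=[(∅, {w↦-4}, ∅) :: ([8], ∅, [PRIM2(add)])]>
[21] <S=∅, E={y↦0, w↦-4}, C=[6 :: y :: PRIM2(mul)], D=[(∅, {w↦-4}, ∅) :: ([8], ∅, [PRIM2(add)])]>
[22] <S=[6], E={y↦0, w↦-4}, C=[y :: PRIM2(mul)], D=[(∅, {w↦-4}, ∅) :: ([8], ∅, [PRIM2(add)])]>
[23] <S=[0 :: 6], E={y↦0, w↦-4}, C=[PRIM2(mul)], D=[(∅, {w↦-4}, ∅) :: ([8], ∅, [PRIM2(add)])]>
[24] <S=[0], E={y↦0, w↦-4}, C=∅, D=[(∅, {w↦-4}, ∅) :: ([8], ∅, [PRIM2(add)])]>
[25] <S=[0], E={w↦-4}, C=∅, D=[([8], ∅, [PRIM2(add)])]>
[26] <S=[0 :: 8], E=∅, C=[PRIM2(add)], D=∅>
[27] <S=[8], E=∅, C=∅, D=∅>
→ final value 8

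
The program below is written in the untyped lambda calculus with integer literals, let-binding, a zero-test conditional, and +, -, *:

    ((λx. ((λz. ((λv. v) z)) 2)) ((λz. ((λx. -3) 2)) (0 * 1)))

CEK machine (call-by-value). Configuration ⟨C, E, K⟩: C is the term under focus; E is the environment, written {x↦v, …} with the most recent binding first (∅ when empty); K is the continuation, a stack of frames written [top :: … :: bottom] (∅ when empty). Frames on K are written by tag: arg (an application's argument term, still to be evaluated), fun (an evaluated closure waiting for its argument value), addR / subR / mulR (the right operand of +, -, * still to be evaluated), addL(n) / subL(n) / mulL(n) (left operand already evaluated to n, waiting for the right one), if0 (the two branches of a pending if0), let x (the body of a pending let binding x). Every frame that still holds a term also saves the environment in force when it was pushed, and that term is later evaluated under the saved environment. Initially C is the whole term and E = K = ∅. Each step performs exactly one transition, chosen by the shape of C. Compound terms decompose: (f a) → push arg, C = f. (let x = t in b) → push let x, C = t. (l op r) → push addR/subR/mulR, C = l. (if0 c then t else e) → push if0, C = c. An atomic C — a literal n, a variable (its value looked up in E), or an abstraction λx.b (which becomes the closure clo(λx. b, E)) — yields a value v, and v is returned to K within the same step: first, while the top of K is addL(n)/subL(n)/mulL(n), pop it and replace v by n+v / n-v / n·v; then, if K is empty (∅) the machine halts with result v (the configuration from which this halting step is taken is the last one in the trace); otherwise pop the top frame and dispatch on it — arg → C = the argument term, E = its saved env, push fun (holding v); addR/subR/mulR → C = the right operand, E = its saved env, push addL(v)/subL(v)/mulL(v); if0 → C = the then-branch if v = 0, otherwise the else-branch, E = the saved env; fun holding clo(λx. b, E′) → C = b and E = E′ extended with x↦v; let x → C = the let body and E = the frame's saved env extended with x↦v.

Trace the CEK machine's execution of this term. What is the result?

[0] [C=((λx. ((λz. ((λv. v) z)) 2)) ((λz. ((λx. -3) 2)) (0 * 1))) | E=∅ | K=∅]
[1] [C=(λx. ((λz. ((λv. v) z)) 2)) | E=∅ | K=[arg]]
[2] [C=((λz. ((λx. -3) 2)) (0 * 1)) | E=∅ | K=[fun]]
[3] [C=(λz. ((λx. -3) 2)) | E=∅ | K=[arg :: fun]]
[4] [C=(0 * 1) | E=∅ | K=[fun :: fun]]
[5] [C=0 | E=∅ | K=[mulR :: fun :: fun]]
[6] [C=1 | E=∅ | K=[mulL(0) :: fun :: fun]]
[7] [C=((λx. -3) 2) | E={z↦0} | K=[fun]]
[8] [C=(λx. -3) | E={z↦0} | K=[arg :: fun]]
[9] [C=2 | E={z↦0} | K=[fun :: fun]]
[10] [C=-3 | E={x↦2, z↦0} | K=[fun]]
[11] [C=((λz. ((λv. v) z)) 2) | E={x↦-3} | K=∅]
[12] [C=(λz. ((λv. v) z)) | E={x↦-3} | K=[arg]]
[13] [C=2 | E={x↦-3} | K=[fun]]
[14] [C=((λv. v) z) | E={z↦2, x↦-3} | K=∅]
[15] [C=(λv. v) | E={z↦2, x↦-3} | K=[arg]]
[16] [C=z | E={z↦2, x↦-3} | K=[fun]]
[17] [C=v | E={v↦2, z↦2, x↦-3} | K=∅]
→ final value 2

Answer: 2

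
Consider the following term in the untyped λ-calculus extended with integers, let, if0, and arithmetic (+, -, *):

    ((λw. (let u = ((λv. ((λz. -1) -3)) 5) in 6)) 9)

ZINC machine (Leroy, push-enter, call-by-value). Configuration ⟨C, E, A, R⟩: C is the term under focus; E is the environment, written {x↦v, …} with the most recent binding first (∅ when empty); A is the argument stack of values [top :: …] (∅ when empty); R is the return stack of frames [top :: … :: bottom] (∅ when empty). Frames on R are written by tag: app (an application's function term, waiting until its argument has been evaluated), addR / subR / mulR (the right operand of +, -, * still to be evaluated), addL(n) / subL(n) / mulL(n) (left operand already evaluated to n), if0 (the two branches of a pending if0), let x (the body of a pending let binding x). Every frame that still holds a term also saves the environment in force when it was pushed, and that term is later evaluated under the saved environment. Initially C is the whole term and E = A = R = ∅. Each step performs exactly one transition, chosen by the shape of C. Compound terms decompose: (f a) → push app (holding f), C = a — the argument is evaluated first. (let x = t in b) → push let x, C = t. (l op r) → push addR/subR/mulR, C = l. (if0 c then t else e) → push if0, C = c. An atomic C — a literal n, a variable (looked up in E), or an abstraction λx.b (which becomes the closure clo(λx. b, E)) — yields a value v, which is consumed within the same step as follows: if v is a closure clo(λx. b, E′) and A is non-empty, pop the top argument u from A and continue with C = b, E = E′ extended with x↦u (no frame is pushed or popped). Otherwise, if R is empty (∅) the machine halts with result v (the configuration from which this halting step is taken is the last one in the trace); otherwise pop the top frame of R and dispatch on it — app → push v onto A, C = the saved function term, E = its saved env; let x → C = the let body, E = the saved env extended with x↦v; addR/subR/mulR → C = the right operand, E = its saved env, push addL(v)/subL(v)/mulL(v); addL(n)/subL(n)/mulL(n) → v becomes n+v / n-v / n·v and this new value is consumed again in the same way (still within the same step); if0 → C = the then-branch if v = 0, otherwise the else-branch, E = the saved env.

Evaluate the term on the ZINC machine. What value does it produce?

Answer: 6

Execution trace:
[0] [C=((λw. (let u = ((λv. ((λz. -1) -3)) 5) in 6)) 9) | E=∅ | A=∅ | R=∅]
[1] [C=9 | E=∅ | A=∅ | R=[app]]
[2] [C=(λw. (let u = ((λv. ((λz. -1) -3)) 5) in 6)) | E=∅ | A=[9] | R=∅]
[3] [C=(let u = ((λv. ((λz. -1) -3)) 5) in 6) | E={w↦9} | A=∅ | R=∅]
[4] [C=((λv. ((λz. -1) -3)) 5) | E={w↦9} | A=∅ | R=[let u]]
[5] [C=5 | E={w↦9} | A=∅ | R=[app :: let u]]
[6] [C=(λv. ((λz. -1) -3)) | E={w↦9} | A=[5] | R=[let u]]
[7] [C=((λz. -1) -3) | E={v↦5, w↦9} | A=∅ | R=[let u]]
[8] [C=-3 | E={v↦5, w↦9} | A=∅ | R=[app :: let u]]
[9] [C=(λz. -1) | E={v↦5, w↦9} | A=[-3] | R=[let u]]
[10] [C=-1 | E={z↦-3, v↦5, w↦9} | A=∅ | R=[let u]]
[11] [C=6 | E={u↦-1, w↦9} | A=∅ | R=∅]
→ final value 6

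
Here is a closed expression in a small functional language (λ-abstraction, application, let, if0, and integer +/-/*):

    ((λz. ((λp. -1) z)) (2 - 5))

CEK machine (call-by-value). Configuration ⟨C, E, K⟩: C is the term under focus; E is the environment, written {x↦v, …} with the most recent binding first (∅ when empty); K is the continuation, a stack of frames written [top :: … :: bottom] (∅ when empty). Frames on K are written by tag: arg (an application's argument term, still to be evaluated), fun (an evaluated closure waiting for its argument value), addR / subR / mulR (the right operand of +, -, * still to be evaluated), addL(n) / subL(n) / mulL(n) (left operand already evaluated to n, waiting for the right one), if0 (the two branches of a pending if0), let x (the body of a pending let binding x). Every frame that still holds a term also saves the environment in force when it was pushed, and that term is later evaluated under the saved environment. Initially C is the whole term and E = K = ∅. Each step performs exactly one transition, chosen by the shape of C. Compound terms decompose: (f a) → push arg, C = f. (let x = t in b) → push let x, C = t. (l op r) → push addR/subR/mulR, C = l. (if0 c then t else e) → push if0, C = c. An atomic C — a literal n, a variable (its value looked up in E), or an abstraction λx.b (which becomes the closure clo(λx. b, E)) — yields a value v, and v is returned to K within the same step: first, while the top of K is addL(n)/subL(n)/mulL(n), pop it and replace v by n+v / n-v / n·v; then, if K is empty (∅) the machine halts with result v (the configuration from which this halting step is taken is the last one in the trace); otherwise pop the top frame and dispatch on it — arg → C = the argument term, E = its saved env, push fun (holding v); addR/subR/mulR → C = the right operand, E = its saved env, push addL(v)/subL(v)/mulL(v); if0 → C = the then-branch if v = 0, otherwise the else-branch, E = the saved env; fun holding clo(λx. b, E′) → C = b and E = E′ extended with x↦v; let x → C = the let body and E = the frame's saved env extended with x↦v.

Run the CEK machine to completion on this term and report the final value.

0. <C=((λz. ((λp. -1) z)) (2 - 5)), E=∅, K=∅>
1. <C=(λz. ((λp. -1) z)), E=∅, K=[arg]>
2. <C=(2 - 5), E=∅, K=[fun]>
3. <C=2, E=∅, K=[subR :: fun]>
4. <C=5, E=∅, K=[subL(2) :: fun]>
5. <C=((λp. -1) z), E={z↦-3}, K=∅>
6. <C=(λp. -1), E={z↦-3}, K=[arg]>
7. <C=z, E={z↦-3}, K=[fun]>
8. <C=-1, E={p↦-3, z↦-3}, K=∅>
→ final value -1

Answer: -1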